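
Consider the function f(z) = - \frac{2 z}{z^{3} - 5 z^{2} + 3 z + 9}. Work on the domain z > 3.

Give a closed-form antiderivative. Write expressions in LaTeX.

An antiderivative is F(z) = - \frac{\log{\left(z - 3 \right)}}{8} + \frac{\log{\left(z + 1 \right)}}{8} + \frac{6}{4 z - 12}.

The denominator factors as \left(z - 3\right)^{2} \left(z + 1\right); partial fractions split f into directly integrable pieces: \frac{1}{8 \left(z + 1\right)} - \frac{1}{8 \left(z - 3\right)} - \frac{3}{2 \left(z - 3\right)^{2}}.
Check: d/dz[- \frac{\log{\left(z - 3 \right)}}{8} + \frac{\log{\left(z + 1 \right)}}{8} + \frac{6}{4 z - 12}] = - \frac{2 z}{z^{3} - 5 z^{2} + 3 z + 9} = f(z).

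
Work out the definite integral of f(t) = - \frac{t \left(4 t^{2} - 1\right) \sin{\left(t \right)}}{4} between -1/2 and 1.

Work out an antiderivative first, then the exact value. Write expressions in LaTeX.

Antiderivative: F(t) = t^{3} \cos{\left(t \right)} - 3 t^{2} \sin{\left(t \right)} - \frac{25 t \cos{\left(t \right)}}{4} + \frac{25 \sin{\left(t \right)}}{4}; value = - \frac{21 \cos{\left(1 \right)}}{4} - 3 \cos{\left(\frac{1}{2} \right)} + \frac{11 \sin{\left(\frac{1}{2} \right)}}{2} + \frac{13 \sin{\left(1 \right)}}{4}

Whatever form F(t) takes, F'(t) = f(t) is non-negotiable.
F(t) = t^{3} \cos{\left(t \right)} - 3 t^{2} \sin{\left(t \right)} - \frac{25 t \cos{\left(t \right)}}{4} + \frac{25 \sin{\left(t \right)}}{4} is an antiderivative of f.
Check: d/dt[t^{3} \cos{\left(t \right)} - 3 t^{2} \sin{\left(t \right)} - \frac{25 t \cos{\left(t \right)}}{4} + \frac{25 \sin{\left(t \right)}}{4}] = - t^{3} \sin{\left(t \right)} + \frac{t \sin{\left(t \right)}}{4}, which equals f(t).
F(1) = - \frac{21 \cos{\left(1 \right)}}{4} + \frac{13 \sin{\left(1 \right)}}{4}; F(-1/2) = - \frac{11 \sin{\left(\frac{1}{2} \right)}}{2} + 3 \cos{\left(\frac{1}{2} \right)}.
Integral = F(1) - F(-1/2) = - \frac{21 \cos{\left(1 \right)}}{4} - 3 \cos{\left(\frac{1}{2} \right)} + \frac{11 \sin{\left(\frac{1}{2} \right)}}{2} + \frac{13 \sin{\left(1 \right)}}{4}.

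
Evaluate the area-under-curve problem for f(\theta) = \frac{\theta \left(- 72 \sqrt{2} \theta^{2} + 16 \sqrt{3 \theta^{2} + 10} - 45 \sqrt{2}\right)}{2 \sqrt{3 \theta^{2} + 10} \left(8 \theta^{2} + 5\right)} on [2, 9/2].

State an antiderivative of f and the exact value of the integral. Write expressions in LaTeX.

For F(\theta) to be correct the identity F'(\theta) - f(\theta) = 0 must hold.
F(\theta) = \frac{\sqrt{2} \left(- 6 \sqrt{3 \theta^{2} + 10} + \sqrt{2} \log{\left(4 \theta^{2} + \frac{5}{2} \right)}\right)}{4} is an antiderivative of f.
Check: d/d\theta[\frac{\sqrt{2} \left(- 6 \sqrt{3 \theta^{2} + 10} + \sqrt{2} \log{\left(4 \theta^{2} + \frac{5}{2} \right)}\right)}{4}] = \frac{- 72 \sqrt{2} \theta^{3} + 16 \theta \sqrt{3 \theta^{2} + 10} - 45 \sqrt{2} \theta}{16 \theta^{2} \sqrt{3 \theta^{2} + 10} + 10 \sqrt{3 \theta^{2} + 10}}, which equals f(\theta).
F(9/2) = - \frac{3 \sqrt{566}}{4} + \frac{\log{\left(\frac{167}{2} \right)}}{2}; F(2) = - 3 \sqrt{11} + \frac{\log{\left(\frac{37}{2} \right)}}{2}.
Integral = F(9/2) - F(2) = - \frac{3 \sqrt{566}}{4} - \frac{\log{\left(\frac{37}{2} \right)}}{2} + \frac{\log{\left(\frac{167}{2} \right)}}{2} + 3 \sqrt{11}.

Antiderivative: F(\theta) = \frac{\sqrt{2} \left(- 6 \sqrt{3 \theta^{2} + 10} + \sqrt{2} \log{\left(4 \theta^{2} + \frac{5}{2} \right)}\right)}{4}; value = - \frac{3 \sqrt{566}}{4} - \frac{\log{\left(\frac{37}{2} \right)}}{2} + \frac{\log{\left(\frac{167}{2} \right)}}{2} + 3 \sqrt{11}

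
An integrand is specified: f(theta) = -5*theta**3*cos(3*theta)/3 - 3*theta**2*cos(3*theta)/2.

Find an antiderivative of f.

Integrate term by term and add the pieces.
Check: d/dtheta[(-90*theta**3*sin(3*theta) - 81*theta**2*sin(3*theta) - 90*theta**2*cos(3*theta) + 60*theta*sin(3*theta) - 54*theta*cos(3*theta) + 18*sin(3*theta) + 20*cos(3*theta))/162] = -5*theta**3*cos(3*theta)/3 - 3*theta**2*cos(3*theta)/2 = f(theta).

An antiderivative is F(theta) = (-90*theta**3*sin(3*theta) - 81*theta**2*sin(3*theta) - 90*theta**2*cos(3*theta) + 60*theta*sin(3*theta) - 54*theta*cos(3*theta) + 18*sin(3*theta) + 20*cos(3*theta))/162.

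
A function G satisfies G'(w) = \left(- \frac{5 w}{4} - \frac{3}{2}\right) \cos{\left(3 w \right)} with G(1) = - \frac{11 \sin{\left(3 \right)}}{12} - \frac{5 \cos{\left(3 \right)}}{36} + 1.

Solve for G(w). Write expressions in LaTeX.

G(w) = \frac{- 15 w \sin{\left(3 w \right)} - 18 \sin{\left(3 w \right)} - 5 \cos{\left(3 w \right)} + 36}{36}

A candidate passes only if d/dw[G] lands on the given G'(w) exactly.
A general antiderivative is - \frac{5 w \sin{\left(3 w \right)}}{12} - \frac{\sin{\left(3 w \right)}}{2} - \frac{5 \cos{\left(3 w \right)}}{36} + C.
The condition gives C = - \frac{11 \sin{\left(3 \right)}}{12} - \frac{5 \cos{\left(3 \right)}}{36} + 1 - (- \frac{11 \sin{\left(3 \right)}}{12} - \frac{5 \cos{\left(3 \right)}}{36}) = 1.
So G(w) = \frac{- 15 w \sin{\left(3 w \right)} - 18 \sin{\left(3 w \right)} - 5 \cos{\left(3 w \right)} + 36}{36}.
Check: d/dw[\frac{- 15 w \sin{\left(3 w \right)} - 18 \sin{\left(3 w \right)} - 5 \cos{\left(3 w \right)} + 36}{36}] = - \frac{5 w \cos{\left(3 w \right)}}{4} - \frac{3 \cos{\left(3 w \right)}}{2}, which equals G'(w).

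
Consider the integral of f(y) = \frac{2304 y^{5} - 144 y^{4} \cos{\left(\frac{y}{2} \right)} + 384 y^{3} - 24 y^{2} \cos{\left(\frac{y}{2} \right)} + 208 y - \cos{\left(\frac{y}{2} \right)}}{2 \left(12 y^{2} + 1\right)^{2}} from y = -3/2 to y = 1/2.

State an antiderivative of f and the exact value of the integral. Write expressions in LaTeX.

Any candidate F(y) must reproduce f(y) exactly when differentiated.
F(y) = \frac{48 y^{4} - 12 y^{2} \sin{\left(\frac{y}{2} \right)} - 20 y^{2} - \sin{\left(\frac{y}{2} \right)} - 6}{12 y^{2} + 1} is an antiderivative of f.
Check: d/dy[\frac{48 y^{4} - 12 y^{2} \sin{\left(\frac{y}{2} \right)} - 20 y^{2} - \sin{\left(\frac{y}{2} \right)} - 6}{12 y^{2} + 1}] = \frac{2304 y^{5} - 144 y^{4} \cos{\left(\frac{y}{2} \right)} + 384 y^{3} - 24 y^{2} \cos{\left(\frac{y}{2} \right)} + 208 y - \cos{\left(\frac{y}{2} \right)}}{288 y^{4} + 48 y^{2} + 2}, which equals f(y).
F(1/2) = -2 - \sin{\left(\frac{1}{4} \right)}; F(-3/2) = \sin{\left(\frac{3}{4} \right)} + \frac{48}{7}.
Integral = F(1/2) - F(-3/2) = - \frac{62}{7} - \sin{\left(\frac{3}{4} \right)} - \sin{\left(\frac{1}{4} \right)}.

Antiderivative: F(y) = \frac{48 y^{4} - 12 y^{2} \sin{\left(\frac{y}{2} \right)} - 20 y^{2} - \sin{\left(\frac{y}{2} \right)} - 6}{12 y^{2} + 1}; value = - \frac{62}{7} - \sin{\left(\frac{3}{4} \right)} - \sin{\left(\frac{1}{4} \right)}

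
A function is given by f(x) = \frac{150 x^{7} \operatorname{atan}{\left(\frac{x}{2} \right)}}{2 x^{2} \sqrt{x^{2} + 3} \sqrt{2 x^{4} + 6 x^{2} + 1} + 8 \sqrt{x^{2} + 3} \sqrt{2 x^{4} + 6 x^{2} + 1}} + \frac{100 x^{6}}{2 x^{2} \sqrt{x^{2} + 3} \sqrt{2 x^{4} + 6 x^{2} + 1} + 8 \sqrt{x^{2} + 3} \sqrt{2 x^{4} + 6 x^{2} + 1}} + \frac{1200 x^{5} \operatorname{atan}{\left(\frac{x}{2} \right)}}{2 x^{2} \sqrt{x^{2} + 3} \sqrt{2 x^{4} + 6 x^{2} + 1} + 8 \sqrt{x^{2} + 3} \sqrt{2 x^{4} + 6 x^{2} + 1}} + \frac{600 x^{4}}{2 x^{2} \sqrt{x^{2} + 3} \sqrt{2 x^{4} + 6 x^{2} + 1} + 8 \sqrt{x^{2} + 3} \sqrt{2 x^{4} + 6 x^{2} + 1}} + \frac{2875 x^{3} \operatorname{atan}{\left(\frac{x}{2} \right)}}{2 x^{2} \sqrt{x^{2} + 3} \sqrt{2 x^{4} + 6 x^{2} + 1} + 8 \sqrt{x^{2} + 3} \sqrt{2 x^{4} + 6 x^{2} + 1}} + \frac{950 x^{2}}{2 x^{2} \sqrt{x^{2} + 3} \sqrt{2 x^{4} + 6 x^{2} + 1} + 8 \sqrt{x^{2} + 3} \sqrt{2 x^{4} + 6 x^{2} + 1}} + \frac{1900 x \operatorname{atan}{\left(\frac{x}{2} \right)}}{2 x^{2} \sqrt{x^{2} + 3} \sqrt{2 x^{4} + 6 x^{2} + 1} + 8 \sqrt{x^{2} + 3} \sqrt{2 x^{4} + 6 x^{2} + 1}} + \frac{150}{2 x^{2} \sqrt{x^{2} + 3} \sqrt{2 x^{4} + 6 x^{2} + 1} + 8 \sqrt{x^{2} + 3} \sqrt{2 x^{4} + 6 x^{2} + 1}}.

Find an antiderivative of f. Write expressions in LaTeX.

Integrate term by term and add the pieces.
Check: d/dx[\frac{25 \sqrt{2 x^{2} + 6} \sqrt{x^{4} + 3 x^{2} + \frac{1}{2}} \operatorname{atan}{\left(\frac{x}{2} \right)}}{2}] = \frac{150 x^{7} \operatorname{atan}{\left(\frac{x}{2} \right)} + 100 x^{6} + 1200 x^{5} \operatorname{atan}{\left(\frac{x}{2} \right)} + 600 x^{4} + 2875 x^{3} \operatorname{atan}{\left(\frac{x}{2} \right)} + 950 x^{2} + 1900 x \operatorname{atan}{\left(\frac{x}{2} \right)} + 150}{2 x^{2} \sqrt{x^{2} + 3} \sqrt{2 x^{4} + 6 x^{2} + 1} + 8 \sqrt{x^{2} + 3} \sqrt{2 x^{4} + 6 x^{2} + 1}}, which equals f(x).

An antiderivative is F(x) = \frac{25 \sqrt{2 x^{2} + 6} \sqrt{x^{4} + 3 x^{2} + \frac{1}{2}} \operatorname{atan}{\left(\frac{x}{2} \right)}}{2}.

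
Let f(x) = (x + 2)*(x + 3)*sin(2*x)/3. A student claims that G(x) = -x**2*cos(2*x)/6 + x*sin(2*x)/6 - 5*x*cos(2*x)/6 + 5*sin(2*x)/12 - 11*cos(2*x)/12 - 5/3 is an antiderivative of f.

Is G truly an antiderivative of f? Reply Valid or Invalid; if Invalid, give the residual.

Valid - the claim checks out under differentiation.

d/dx[G] = x**2*sin(2*x)/3 + 5*x*sin(2*x)/3 + 2*sin(2*x)
This equals f(x) exactly, so the claim holds.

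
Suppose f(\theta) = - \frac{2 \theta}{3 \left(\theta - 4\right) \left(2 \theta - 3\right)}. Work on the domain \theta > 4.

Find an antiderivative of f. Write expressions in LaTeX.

An antiderivative is F(\theta) = - \frac{8 \log{\left(\theta - 4 \right)}}{15} + \frac{\log{\left(\theta - \frac{3}{2} \right)}}{5}.

The denominator factors as 3 \left(\theta - 4\right) \left(2 \theta - 3\right); partial fractions split f into directly integrable pieces: \frac{2}{5 \left(2 \theta - 3\right)} - \frac{8}{15 \left(\theta - 4\right)}.
Check: d/d\theta[- \frac{8 \log{\left(\theta - 4 \right)}}{15} + \frac{\log{\left(\theta - \frac{3}{2} \right)}}{5}] = - \frac{2 \theta}{6 \theta^{2} - 33 \theta + 36}, which equals f(\theta).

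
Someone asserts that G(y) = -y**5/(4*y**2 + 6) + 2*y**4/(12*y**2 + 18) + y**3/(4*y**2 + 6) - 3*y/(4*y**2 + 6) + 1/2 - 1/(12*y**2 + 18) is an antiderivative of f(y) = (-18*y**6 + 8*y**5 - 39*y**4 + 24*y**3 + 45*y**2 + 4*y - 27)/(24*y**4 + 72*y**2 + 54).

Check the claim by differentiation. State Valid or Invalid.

d/dy[G] = (-18*y**6 + 8*y**5 - 39*y**4 + 24*y**3 + 45*y**2 + 4*y - 27)/(24*y**4 + 72*y**2 + 54)
This equals f(y) exactly, so the claim holds.

Valid - differentiating G returns exactly f.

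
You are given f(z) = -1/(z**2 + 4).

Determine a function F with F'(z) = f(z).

An antiderivative is F(z) = -atan(z/2)/2.

Since d/dz undoes antidifferentiation here, F'(z) = f(z) is required of F(z).
Check: d/dz[-atan(z/2)/2] = -1/(z**2 + 4) = f(z).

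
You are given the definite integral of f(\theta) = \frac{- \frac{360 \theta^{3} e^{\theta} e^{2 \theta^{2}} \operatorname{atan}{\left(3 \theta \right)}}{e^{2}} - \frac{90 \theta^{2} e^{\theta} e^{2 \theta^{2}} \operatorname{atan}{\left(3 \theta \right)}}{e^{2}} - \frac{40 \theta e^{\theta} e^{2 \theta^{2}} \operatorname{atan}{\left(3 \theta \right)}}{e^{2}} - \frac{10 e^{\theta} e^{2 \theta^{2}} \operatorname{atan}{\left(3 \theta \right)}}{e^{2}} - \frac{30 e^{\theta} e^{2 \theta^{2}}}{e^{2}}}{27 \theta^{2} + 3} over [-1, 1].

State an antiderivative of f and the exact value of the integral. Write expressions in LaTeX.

Antiderivative: F(\theta) = - \frac{10 e^{\theta} e^{2 \theta^{2}} \operatorname{atan}{\left(3 \theta \right)}}{3 e^{2}}; value = - \frac{10 e \operatorname{atan}{\left(3 \right)}}{3} - \frac{10 \operatorname{atan}{\left(3 \right)}}{3 e}

f has the shape u'v + uv' for u = - \frac{10 \operatorname{atan}{\left(3 \theta \right)}}{3} and v = e^{2 \theta^{2} + \theta - 2} — it is the derivative of the product u*v.
F(\theta) = - \frac{10 e^{\theta} e^{2 \theta^{2}} \operatorname{atan}{\left(3 \theta \right)}}{3 e^{2}} is an antiderivative of f.
Check: d/d\theta[- \frac{10 e^{\theta} e^{2 \theta^{2}} \operatorname{atan}{\left(3 \theta \right)}}{3 e^{2}}] = \frac{- 360 \theta^{3} e^{\theta} e^{2 \theta^{2}} \operatorname{atan}{\left(3 \theta \right)} - 90 \theta^{2} e^{\theta} e^{2 \theta^{2}} \operatorname{atan}{\left(3 \theta \right)} - 40 \theta e^{\theta} e^{2 \theta^{2}} \operatorname{atan}{\left(3 \theta \right)} - 10 e^{\theta} e^{2 \theta^{2}} \operatorname{atan}{\left(3 \theta \right)} - 30 e^{\theta} e^{2 \theta^{2}}}{27 \theta^{2} e^{2} + 3 e^{2}}, which equals f(\theta).
F(1) = - \frac{10 e \operatorname{atan}{\left(3 \right)}}{3}; F(-1) = \frac{10 \operatorname{atan}{\left(3 \right)}}{3 e}.
Integral = F(1) - F(-1) = - \frac{10 e \operatorname{atan}{\left(3 \right)}}{3} - \frac{10 \operatorname{atan}{\left(3 \right)}}{3 e}.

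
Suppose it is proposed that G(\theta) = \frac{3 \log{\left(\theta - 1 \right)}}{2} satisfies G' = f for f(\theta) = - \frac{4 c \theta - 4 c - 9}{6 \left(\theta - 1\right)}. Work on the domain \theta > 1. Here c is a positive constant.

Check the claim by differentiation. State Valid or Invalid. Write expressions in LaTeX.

Invalid: d/d\theta[G] - f = \frac{2 c}{3}, which is not 0.

d/d\theta[G] = \frac{3}{2 \theta - 2}
d/d\theta[G] - f(\theta) = \frac{2 c}{3} != 0.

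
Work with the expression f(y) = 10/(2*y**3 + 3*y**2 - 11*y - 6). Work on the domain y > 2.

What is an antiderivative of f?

Factor the denominator ((y - 2)*(y + 3)*(2*y + 1)) and decompose: f = -8/(5*(2*y + 1)) + 2/(5*(y + 3)) + 2/(5*(y - 2)); each piece integrates to a log, atan, or power term.
Check: d/dy[-4*log(2*y + 1)/5 + 2*log(y**2 + y - 6)/5] = 10/(2*y**3 + 3*y**2 - 11*y - 6) = f(y).

An antiderivative is F(y) = -4*log(2*y + 1)/5 + 2*log(y**2 + y - 6)/5.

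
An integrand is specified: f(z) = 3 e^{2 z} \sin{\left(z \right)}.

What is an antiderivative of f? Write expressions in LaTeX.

An antiderivative is F(z) = \frac{6 e^{2 z} \sin{\left(z \right)}}{5} - \frac{3 e^{2 z} \cos{\left(z \right)}}{5}.

Check any antiderivative F(z) by computing F'(z) and comparing it with f(z).
Check: d/dz[\frac{6 e^{2 z} \sin{\left(z \right)}}{5} - \frac{3 e^{2 z} \cos{\left(z \right)}}{5}] = 3 e^{2 z} \sin{\left(z \right)} = f(z).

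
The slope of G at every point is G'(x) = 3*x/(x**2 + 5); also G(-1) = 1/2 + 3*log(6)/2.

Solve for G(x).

The substitution u = x**2 + 5 works: G'(x) is exactly (dG/du)*(du/dx) for that inner function.
A general antiderivative is 3*log(x**2 + 5)/2 + C.
The condition gives C = 1/2 + 3*log(6)/2 - (3*log(6)/2) = 1/2.
So G(x) = (3*log(x**2 + 5) + 1)/2.
Check: d/dx[(3*log(x**2 + 5) + 1)/2] = 3*x/(x**2 + 5) = G'(x).

G(x) = (3*log(x**2 + 5) + 1)/2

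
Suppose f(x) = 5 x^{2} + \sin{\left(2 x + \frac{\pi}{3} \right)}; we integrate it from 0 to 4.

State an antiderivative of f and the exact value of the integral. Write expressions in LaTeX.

Integrate term by term and add the pieces.
F(x) = \frac{5 x^{3}}{3} - \frac{\cos{\left(2 x + \frac{\pi}{3} \right)}}{2} is an antiderivative of f.
Check: d/dx[\frac{5 x^{3}}{3} - \frac{\cos{\left(2 x + \frac{\pi}{3} \right)}}{2}] = 5 x^{2} + \sin{\left(2 x + \frac{\pi}{3} \right)} = f(x).
F(4) = \frac{320}{3} - \frac{\cos{\left(\frac{\pi}{3} + 8 \right)}}{2}; F(0) = - \frac{1}{4}.
Integral = F(4) - F(0) = \frac{1283}{12} - \frac{\cos{\left(\frac{\pi}{3} + 8 \right)}}{2}.

Antiderivative: F(x) = \frac{5 x^{3}}{3} - \frac{\cos{\left(2 x + \frac{\pi}{3} \right)}}{2}; value = \frac{1283}{12} - \frac{\cos{\left(\frac{\pi}{3} + 8 \right)}}{2}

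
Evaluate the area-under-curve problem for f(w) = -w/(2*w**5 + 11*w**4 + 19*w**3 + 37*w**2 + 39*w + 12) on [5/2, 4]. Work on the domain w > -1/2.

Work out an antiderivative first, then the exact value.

Antiderivative: F(w) = (1824*log(w + 1/2) - 3458*log(w + 1) + 416*log(w + 4) + 609*log(w**2 + 3) - 294*sqrt(3)*atan(sqrt(3)*w/3))/41496; value = -log(5)/12 - 4*log(3)/91 - 29*log(37/4)/1976 - 4*log(13/2)/399 - 7*sqrt(3)*atan(4*sqrt(3)/3)/988 + 7*sqrt(3)*atan(5*sqrt(3)/6)/988 + 4*log(8)/399 + 29*log(19)/1976 + 4*log(9/2)/91 + log(7/2)/12

The denominator factors as (w + 1)*(w + 4)*(2*w + 1)*(w**2 + 3); partial fractions split f into directly integrable pieces: (29*w - 21)/(988*(w**2 + 3)) + 8/(91*(2*w + 1)) + 4/(399*(w + 4)) - 1/(12*(w + 1)).
F(w) = (1824*log(w + 1/2) - 3458*log(w + 1) + 416*log(w + 4) + 609*log(w**2 + 3) - 294*sqrt(3)*atan(sqrt(3)*w/3))/41496 is an antiderivative of f.
Check: d/dw[(1824*log(w + 1/2) - 3458*log(w + 1) + 416*log(w + 4) + 609*log(w**2 + 3) - 294*sqrt(3)*atan(sqrt(3)*w/3))/41496] = -w/(2*w**5 + 11*w**4 + 19*w**3 + 37*w**2 + 39*w + 12) = f(w).
F(4) = -log(5)/12 - 7*sqrt(3)*atan(4*sqrt(3)/3)/988 + 4*log(8)/399 + 29*log(19)/1976 + 4*log(9/2)/91; F(5/2) = -log(7/2)/12 - 7*sqrt(3)*atan(5*sqrt(3)/6)/988 + 4*log(13/2)/399 + 29*log(37/4)/1976 + 4*log(3)/91.
Integral = F(4) - F(5/2) = -log(5)/12 - 4*log(3)/91 - 29*log(37/4)/1976 - 4*log(13/2)/399 - 7*sqrt(3)*atan(4*sqrt(3)/3)/988 + 7*sqrt(3)*atan(5*sqrt(3)/6)/988 + 4*log(8)/399 + 29*log(19)/1976 + 4*log(9/2)/91 + log(7/2)/12.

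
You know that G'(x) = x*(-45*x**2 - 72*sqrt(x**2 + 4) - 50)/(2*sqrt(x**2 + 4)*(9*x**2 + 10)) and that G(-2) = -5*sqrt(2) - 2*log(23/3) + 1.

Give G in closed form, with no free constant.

G(x) = -5*sqrt(x**2 + 4)/2 - 2*log(9*x**2 + 10) + 1 + 2*log(6)

A candidate passes only if d/dx[G] lands on the given G'(x) exactly.
A general antiderivative is -5*sqrt(x**2 + 4)/2 - 2*log(3*x**2/2 + 5/3) + C.
The condition gives C = -5*sqrt(2) - 2*log(23/3) + 1 - (-5*sqrt(2) - 2*log(23/3)) = 1.
So G(x) = -5*sqrt(x**2 + 4)/2 - 2*log(9*x**2 + 10) + 1 + 2*log(6).
Check: d/dx[-5*sqrt(x**2 + 4)/2 - 2*log(9*x**2 + 10) + 1 + 2*log(6)] = (-45*x**3 - 72*x*sqrt(x**2 + 4) - 50*x)/(18*x**2*sqrt(x**2 + 4) + 20*sqrt(x**2 + 4)), which equals G'(x).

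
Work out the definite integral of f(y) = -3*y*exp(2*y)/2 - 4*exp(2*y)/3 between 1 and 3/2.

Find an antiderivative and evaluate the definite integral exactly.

Recognize the product-rule pattern: f = u'v + uv' with u = -3*y/4 - 7/24, v = exp(2*y), so integration by parts undoes it.
F(y) = -3*y*exp(2*y)/4 - 7*exp(2*y)/24 is an antiderivative of f.
Check: d/dy[-3*y*exp(2*y)/4 - 7*exp(2*y)/24] = -3*y*exp(2*y)/2 - 4*exp(2*y)/3 = f(y).
F(3/2) = -17*exp(3)/12; F(1) = -25*exp(2)/24.
Integral = F(3/2) - F(1) = -17*exp(3)/12 + 25*exp(2)/24.

Antiderivative: F(y) = -3*y*exp(2*y)/4 - 7*exp(2*y)/24; value = -17*exp(3)/12 + 25*exp(2)/24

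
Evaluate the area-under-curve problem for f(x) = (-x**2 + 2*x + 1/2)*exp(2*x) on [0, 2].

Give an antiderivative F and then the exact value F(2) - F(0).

Antiderivative: F(x) = -x**2*exp(2*x)/2 + 3*x*exp(2*x)/2 - exp(2*x)/2; value = 1/2 + exp(4)/2

Recognize the product-rule pattern: f = u'v + uv' with u = -x**2/2 + 3*x/2 - 1/2, v = exp(2*x), so integration by parts undoes it.
F(x) = -x**2*exp(2*x)/2 + 3*x*exp(2*x)/2 - exp(2*x)/2 is an antiderivative of f.
Check: d/dx[-x**2*exp(2*x)/2 + 3*x*exp(2*x)/2 - exp(2*x)/2] = -x**2*exp(2*x) + 2*x*exp(2*x) + exp(2*x)/2, which equals f(x).
F(2) = exp(4)/2; F(0) = -1/2.
Integral = F(2) - F(0) = 1/2 + exp(4)/2.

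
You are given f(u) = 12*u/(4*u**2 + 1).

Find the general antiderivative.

f matches the chain-rule pattern g'(h)*h' with inner function h(u) = 2*u**2 + 1/2; substituting w = h(u) collapses the integral.
Check: d/du[3*log(2*u**2 + 1/2)/2] = 12*u/(4*u**2 + 1) = f(u).

F(u) = 3*log(2*u**2 + 1/2)/2 + C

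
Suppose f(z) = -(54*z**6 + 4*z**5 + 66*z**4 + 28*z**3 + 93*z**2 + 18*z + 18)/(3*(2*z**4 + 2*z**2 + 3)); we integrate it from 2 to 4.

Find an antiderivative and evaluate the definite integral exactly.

A first test for any F(z): its z-derivative must equal f(z) identically.
F(z) = -(9*z**3 + z**2 + 6*z + 3*log(2*z**4 + 2*z**2 + 3) - 9)/3 is an antiderivative of f.
Check: d/dz[-(9*z**3 + z**2 + 6*z + 3*log(2*z**4 + 2*z**2 + 3) - 9)/3] = (-54*z**6 - 4*z**5 - 66*z**4 - 28*z**3 - 93*z**2 - 18*z - 18)/(6*z**4 + 6*z**2 + 9), which equals f(z).
F(4) = -607/3 - log(547); F(2) = -79/3 - log(43).
Integral = F(4) - F(2) = -176 - log(547) + log(43).

Antiderivative: F(z) = -(9*z**3 + z**2 + 6*z + 3*log(2*z**4 + 2*z**2 + 3) - 9)/3; value = -176 - log(547) + log(43)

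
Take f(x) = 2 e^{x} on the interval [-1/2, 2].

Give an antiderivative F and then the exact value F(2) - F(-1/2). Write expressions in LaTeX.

Since d/dx undoes antidifferentiation here, F'(x) = f(x) is required of F(x).
F(x) = 2 e^{x} is an antiderivative of f.
Check: d/dx[2 e^{x}] = 2 e^{x} = f(x).
F(2) = 2 e^{2}; F(-1/2) = \frac{2}{e^{\frac{1}{2}}}.
Integral = F(2) - F(-1/2) = - \frac{2}{e^{\frac{1}{2}}} + 2 e^{2}.

Antiderivative: F(x) = 2 e^{x}; value = - \frac{2}{e^{\frac{1}{2}}} + 2 e^{2}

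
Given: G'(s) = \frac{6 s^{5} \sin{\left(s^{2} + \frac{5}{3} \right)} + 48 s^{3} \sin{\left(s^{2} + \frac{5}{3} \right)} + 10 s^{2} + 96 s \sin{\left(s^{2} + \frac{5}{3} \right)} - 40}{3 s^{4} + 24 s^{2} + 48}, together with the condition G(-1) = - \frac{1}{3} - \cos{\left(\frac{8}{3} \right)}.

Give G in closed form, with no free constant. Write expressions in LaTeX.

A candidate passes only if d/ds[G] lands on the given G'(s) exactly.
A general antiderivative is - \frac{5 s}{\frac{3 s^{2}}{2} + 6} - \cos{\left(s^{2} + \frac{5}{3} \right)} + C.
The condition gives C = - \frac{1}{3} - \cos{\left(\frac{8}{3} \right)} - (\frac{2}{3} - \cos{\left(\frac{8}{3} \right)}) = -1.
So G(s) = \frac{- 3 s^{2} - 10 s - 3 \left(s^{2} + 4\right) \cos{\left(s^{2} + \frac{5}{3} \right)} - 12}{3 \left(s^{2} + 4\right)}.
Check: d/ds[\frac{- 3 s^{2} - 10 s - 3 \left(s^{2} + 4\right) \cos{\left(s^{2} + \frac{5}{3} \right)} - 12}{3 \left(s^{2} + 4\right)}] = \frac{6 s^{5} \sin{\left(s^{2} + \frac{5}{3} \right)} + 48 s^{3} \sin{\left(s^{2} + \frac{5}{3} \right)} + 10 s^{2} + 96 s \sin{\left(s^{2} + \frac{5}{3} \right)} - 40}{3 s^{4} + 24 s^{2} + 48} = G'(s).

G(s) = \frac{- 3 s^{2} - 10 s - 3 \left(s^{2} + 4\right) \cos{\left(s^{2} + \frac{5}{3} \right)} - 12}{3 \left(s^{2} + 4\right)}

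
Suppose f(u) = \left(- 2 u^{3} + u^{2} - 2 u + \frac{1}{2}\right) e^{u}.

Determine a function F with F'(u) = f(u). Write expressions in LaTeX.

An antiderivative is F(u) = - 2 u^{3} e^{u} + 7 u^{2} e^{u} - 16 u e^{u} + \frac{33 e^{u}}{2}.

f has the shape v'r + vr' for v = - 2 u^{3} + 7 u^{2} - 16 u + \frac{33}{2} and r = e^{u} — it is the derivative of the product v*r.
Check: d/du[- 2 u^{3} e^{u} + 7 u^{2} e^{u} - 16 u e^{u} + \frac{33 e^{u}}{2}] = - 2 u^{3} e^{u} + u^{2} e^{u} - 2 u e^{u} + \frac{e^{u}}{2}, which equals f(u).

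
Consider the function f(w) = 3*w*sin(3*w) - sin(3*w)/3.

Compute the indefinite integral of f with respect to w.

Integrate term by term and add the pieces.
Check: d/dw[-w*cos(3*w) + sin(3*w)/3 + cos(3*w)/9] = 3*w*sin(3*w) - sin(3*w)/3 = f(w).

F(w) = -w*cos(3*w) + sin(3*w)/3 + cos(3*w)/9 + C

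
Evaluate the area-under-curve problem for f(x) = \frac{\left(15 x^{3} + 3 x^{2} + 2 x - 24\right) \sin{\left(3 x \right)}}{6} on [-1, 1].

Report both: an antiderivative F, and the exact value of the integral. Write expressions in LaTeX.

An antiderivative F(x) passes only if d/dx[F] lands on f(x) exactly.
F(x) = - \frac{5 x^{3} \cos{\left(3 x \right)}}{6} + \frac{5 x^{2} \sin{\left(3 x \right)}}{6} - \frac{x^{2} \cos{\left(3 x \right)}}{6} + \frac{x \sin{\left(3 x \right)}}{9} + \frac{4 x \cos{\left(3 x \right)}}{9} - \frac{4 \sin{\left(3 x \right)}}{27} + \frac{37 \cos{\left(3 x \right)}}{27} is an antiderivative of f.
Check: d/dx[- \frac{5 x^{3} \cos{\left(3 x \right)}}{6} + \frac{5 x^{2} \sin{\left(3 x \right)}}{6} - \frac{x^{2} \cos{\left(3 x \right)}}{6} + \frac{x \sin{\left(3 x \right)}}{9} + \frac{4 x \cos{\left(3 x \right)}}{9} - \frac{4 \sin{\left(3 x \right)}}{27} + \frac{37 \cos{\left(3 x \right)}}{27}] = \frac{5 x^{3} \sin{\left(3 x \right)}}{2} + \frac{x^{2} \sin{\left(3 x \right)}}{2} + \frac{x \sin{\left(3 x \right)}}{3} - 4 \sin{\left(3 x \right)}, which equals f(x).
F(1) = \frac{22 \cos{\left(3 \right)}}{27} + \frac{43 \sin{\left(3 \right)}}{54}; F(-1) = \frac{43 \cos{\left(3 \right)}}{27} - \frac{31 \sin{\left(3 \right)}}{54}.
Integral = F(1) - F(-1) = \frac{37 \sin{\left(3 \right)}}{27} - \frac{7 \cos{\left(3 \right)}}{9}.

Antiderivative: F(x) = - \frac{5 x^{3} \cos{\left(3 x \right)}}{6} + \frac{5 x^{2} \sin{\left(3 x \right)}}{6} - \frac{x^{2} \cos{\left(3 x \right)}}{6} + \frac{x \sin{\left(3 x \right)}}{9} + \frac{4 x \cos{\left(3 x \right)}}{9} - \frac{4 \sin{\left(3 x \right)}}{27} + \frac{37 \cos{\left(3 x \right)}}{27}; value = \frac{37 \sin{\left(3 \right)}}{27} - \frac{7 \cos{\left(3 \right)}}{9}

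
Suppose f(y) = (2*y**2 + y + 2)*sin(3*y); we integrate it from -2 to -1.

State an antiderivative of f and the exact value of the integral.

Antiderivative: F(y) = -2*y**2*cos(3*y)/3 + 4*y*sin(3*y)/9 - y*cos(3*y)/3 + sin(3*y)/9 - 14*cos(3*y)/27; value = sin(3)/3 - 7*sin(6)/9 - 23*cos(3)/27 + 68*cos(6)/27

Differentiate the proposed F(y) back; it has to land on f(y) exactly.
F(y) = -2*y**2*cos(3*y)/3 + 4*y*sin(3*y)/9 - y*cos(3*y)/3 + sin(3*y)/9 - 14*cos(3*y)/27 is an antiderivative of f.
Check: d/dy[-2*y**2*cos(3*y)/3 + 4*y*sin(3*y)/9 - y*cos(3*y)/3 + sin(3*y)/9 - 14*cos(3*y)/27] = 2*y**2*sin(3*y) + y*sin(3*y) + 2*sin(3*y), which equals f(y).
F(-1) = sin(3)/3 - 23*cos(3)/27; F(-2) = -68*cos(6)/27 + 7*sin(6)/9.
Integral = F(-1) - F(-2) = sin(3)/3 - 7*sin(6)/9 - 23*cos(3)/27 + 68*cos(6)/27.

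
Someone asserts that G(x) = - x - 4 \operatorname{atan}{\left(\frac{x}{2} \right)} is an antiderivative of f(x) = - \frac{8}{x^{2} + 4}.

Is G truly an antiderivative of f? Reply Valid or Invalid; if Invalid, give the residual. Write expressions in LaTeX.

d/dx[G] = \frac{- x^{2} - 12}{x^{2} + 4}
d/dx[G] - f(x) = -1 != 0.

Invalid: d/dx[G] - f = -1, which is not 0.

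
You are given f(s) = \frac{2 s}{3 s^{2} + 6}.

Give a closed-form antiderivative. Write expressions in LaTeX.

An antiderivative is F(s) = \frac{\log{\left(\frac{s^{2}}{2} + 1 \right)}}{3}.

f matches the chain-rule pattern g'(h)*h' with inner function h(s) = \frac{s^{2}}{2} + 1; substituting u = h(s) collapses the integral.
Check: d/ds[\frac{\log{\left(\frac{s^{2}}{2} + 1 \right)}}{3}] = \frac{2 s}{3 s^{2} + 6} = f(s).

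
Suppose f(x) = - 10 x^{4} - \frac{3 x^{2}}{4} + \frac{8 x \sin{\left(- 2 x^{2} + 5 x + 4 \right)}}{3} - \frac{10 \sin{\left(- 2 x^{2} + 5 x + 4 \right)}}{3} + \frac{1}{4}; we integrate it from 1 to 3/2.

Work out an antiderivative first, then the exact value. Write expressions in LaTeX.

The integrand splits into summands that can be handled one at a time.
F(x) = \frac{- 24 x^{5} - 3 x^{3} + 3 x + 8 \cos{\left(- 2 x^{2} + 5 x + 4 \right)} - 9}{12} is an antiderivative of f.
Check: d/dx[\frac{- 24 x^{5} - 3 x^{3} + 3 x + 8 \cos{\left(- 2 x^{2} + 5 x + 4 \right)} - 9}{12}] = - 10 x^{4} - \frac{3 x^{2}}{4} + \frac{8 x \sin{\left(- 2 x^{2} + 5 x + 4 \right)}}{3} - \frac{10 \sin{\left(- 2 x^{2} + 5 x + 4 \right)}}{3} + \frac{1}{4} = f(x).
F(3/2) = - \frac{525}{32} + \frac{2 \cos{\left(7 \right)}}{3}; F(1) = - \frac{11}{4} + \frac{2 \cos{\left(7 \right)}}{3}.
Integral = F(3/2) - F(1) = - \frac{437}{32}.

Antiderivative: F(x) = \frac{- 24 x^{5} - 3 x^{3} + 3 x + 8 \cos{\left(- 2 x^{2} + 5 x + 4 \right)} - 9}{12}; value = - \frac{437}{32}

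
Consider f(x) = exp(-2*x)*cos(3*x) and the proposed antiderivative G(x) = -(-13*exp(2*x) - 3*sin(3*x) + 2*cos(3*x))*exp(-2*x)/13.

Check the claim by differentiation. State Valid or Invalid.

Valid - differentiating G returns exactly f.

d/dx[G] = exp(-2*x)*cos(3*x)
This equals f(x) exactly, so the claim holds.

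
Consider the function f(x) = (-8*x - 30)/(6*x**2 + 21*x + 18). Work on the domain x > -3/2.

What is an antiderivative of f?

An antiderivative is F(x) = -6*log(x + 3/2) + 14*log(x + 2)/3.

The denominator factors as 3*(x + 2)*(2*x + 3); partial fractions split f into directly integrable pieces: -12/(2*x + 3) + 14/(3*(x + 2)).
Check: d/dx[-6*log(x + 3/2) + 14*log(x + 2)/3] = (-8*x - 30)/(6*x**2 + 21*x + 18) = f(x).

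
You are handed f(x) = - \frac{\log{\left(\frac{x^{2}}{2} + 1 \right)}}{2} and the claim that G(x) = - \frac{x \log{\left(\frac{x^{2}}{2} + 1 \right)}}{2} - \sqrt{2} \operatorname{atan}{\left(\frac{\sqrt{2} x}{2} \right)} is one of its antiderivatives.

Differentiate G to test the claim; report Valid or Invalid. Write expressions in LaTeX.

Invalid: d/dx[G] - f = -1, which is not 0.

d/dx[G] = - \frac{\log{\left(\frac{x^{2}}{2} + 1 \right)}}{2} - 1
d/dx[G] - f(x) = -1 != 0.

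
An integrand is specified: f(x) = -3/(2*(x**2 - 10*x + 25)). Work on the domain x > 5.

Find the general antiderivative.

F(x) = 3/(2*x - 10) + C

Differentiate the proposed F(x) back; it has to land on f(x) exactly.
Check: d/dx[3/(2*x - 10)] = -3/(2*x**2 - 20*x + 50), which equals f(x).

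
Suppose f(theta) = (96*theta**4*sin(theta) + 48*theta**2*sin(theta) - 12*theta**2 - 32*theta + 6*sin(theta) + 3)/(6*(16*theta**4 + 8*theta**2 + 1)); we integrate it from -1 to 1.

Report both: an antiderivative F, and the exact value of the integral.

Recover f(theta) by differentiating a candidate F(theta); any mismatch rules it out.
F(theta) = -(24*theta**2*cos(theta) - 3*theta + 6*cos(theta) - 4)/(6*(4*theta**2 + 1)) is an antiderivative of f.
Check: d/dtheta[-(24*theta**2*cos(theta) - 3*theta + 6*cos(theta) - 4)/(6*(4*theta**2 + 1))] = (96*theta**4*sin(theta) + 48*theta**2*sin(theta) - 12*theta**2 - 32*theta + 6*sin(theta) + 3)/(96*theta**4 + 48*theta**2 + 6), which equals f(theta).
F(1) = 7/30 - cos(1); F(-1) = 1/30 - cos(1).
Integral = F(1) - F(-1) = 1/5.

Antiderivative: F(theta) = -(24*theta**2*cos(theta) - 3*theta + 6*cos(theta) - 4)/(6*(4*theta**2 + 1)); value = 1/5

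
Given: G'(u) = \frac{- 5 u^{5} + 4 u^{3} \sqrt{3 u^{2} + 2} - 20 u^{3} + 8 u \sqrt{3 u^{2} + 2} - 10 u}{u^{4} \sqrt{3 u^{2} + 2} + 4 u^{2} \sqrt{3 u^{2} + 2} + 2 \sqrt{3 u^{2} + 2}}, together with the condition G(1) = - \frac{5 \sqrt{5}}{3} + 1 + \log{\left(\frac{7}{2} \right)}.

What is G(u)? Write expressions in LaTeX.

G(u) = - \frac{5 \sqrt{3 u^{2} + 2}}{3} + \log{\left(\frac{u^{4}}{2} + 2 u^{2} + 1 \right)} + 1

Differentiate the proposed G(u) back; it has to land on the given G'(u).
A general antiderivative is - \frac{5 \sqrt{3 u^{2} + 2}}{3} + \log{\left(\frac{u^{4}}{2} + 2 u^{2} + 1 \right)} + C.
The condition gives C = - \frac{5 \sqrt{5}}{3} + 1 + \log{\left(\frac{7}{2} \right)} - (- \frac{5 \sqrt{5}}{3} + \log{\left(\frac{7}{2} \right)}) = 1.
So G(u) = - \frac{5 \sqrt{3 u^{2} + 2}}{3} + \log{\left(\frac{u^{4}}{2} + 2 u^{2} + 1 \right)} + 1.
Check: d/du[- \frac{5 \sqrt{3 u^{2} + 2}}{3} + \log{\left(\frac{u^{4}}{2} + 2 u^{2} + 1 \right)} + 1] = \frac{- 5 u^{5} + 4 u^{3} \sqrt{3 u^{2} + 2} - 20 u^{3} + 8 u \sqrt{3 u^{2} + 2} - 10 u}{u^{4} \sqrt{3 u^{2} + 2} + 4 u^{2} \sqrt{3 u^{2} + 2} + 2 \sqrt{3 u^{2} + 2}} = G'(u).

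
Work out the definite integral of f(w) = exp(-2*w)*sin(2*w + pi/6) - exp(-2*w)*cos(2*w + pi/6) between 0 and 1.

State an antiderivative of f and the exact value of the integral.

f has the shape u'v + uv' for u = -exp(-2*w)/2 and v = sin(2*w + pi/6) — it is the derivative of the product u*v.
F(w) = -exp(-2*w)*sin(2*w + pi/6)/2 is an antiderivative of f.
Check: d/dw[-exp(-2*w)*sin(2*w + pi/6)/2] = (sin(2*w + pi/6) - cos(2*w + pi/6))*exp(-2*w), which equals f(w).
F(1) = -exp(-2)*sin(pi/6 + 2)/2; F(0) = -1/4.
Integral = F(1) - F(0) = -exp(-2)*sin(pi/6 + 2)/2 + 1/4.

Antiderivative: F(w) = -exp(-2*w)*sin(2*w + pi/6)/2; value = -exp(-2)*sin(pi/6 + 2)/2 + 1/4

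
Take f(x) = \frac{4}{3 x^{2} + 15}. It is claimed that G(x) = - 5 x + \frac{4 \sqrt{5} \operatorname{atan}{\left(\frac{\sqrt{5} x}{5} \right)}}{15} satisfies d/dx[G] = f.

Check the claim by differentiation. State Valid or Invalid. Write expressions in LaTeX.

d/dx[G] = \frac{- 15 x^{2} - 71}{3 x^{2} + 15}
d/dx[G] - f(x) = -5 != 0.

Invalid: d/dx[G] - f = -5, which is not 0.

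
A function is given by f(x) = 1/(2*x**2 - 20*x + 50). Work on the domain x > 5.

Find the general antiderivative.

F(x) = -1/(2*(x - 5)) + C

An antiderivative F(x) passes only if d/dx[F] lands on f(x) exactly.
Check: d/dx[-1/(2*(x - 5))] = 1/(2*x**2 - 20*x + 50) = f(x).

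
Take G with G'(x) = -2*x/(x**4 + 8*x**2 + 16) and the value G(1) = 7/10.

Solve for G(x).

G(x) = (x**2 + 6)/(2*(x**2 + 4))

G'(x) matches the chain-rule pattern g'(h)*h' with inner function h(x) = x**2 + 4; substituting u = h(x) collapses the integral.
A general antiderivative is 1/(x**2 + 4) + C.
The condition gives C = 7/10 - (1/5) = 1/2.
So G(x) = (x**2 + 6)/(2*(x**2 + 4)).
Check: d/dx[(x**2 + 6)/(2*(x**2 + 4))] = -2*x/(x**4 + 8*x**2 + 16) = G'(x).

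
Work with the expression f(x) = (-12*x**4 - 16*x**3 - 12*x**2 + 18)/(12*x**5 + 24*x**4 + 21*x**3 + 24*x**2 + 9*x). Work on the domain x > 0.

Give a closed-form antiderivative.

The denominator factors as 3*x*(2*x + 1)*(2*x + 3)*(x**2 + 1); partial fractions split f into directly integrable pieces: -2*(11*x + 16)/(39*(x**2 + 1)) - 7/(13*(2*x + 3)) - 13/(3*(2*x + 1)) + 2/x.
Check: d/dx[2*log(x) - 13*log(x + 1/2)/6 - 7*log(x + 3/2)/26 - 11*log(x**2 + 1)/39 - 32*atan(x)/39] = (-12*x**4 - 16*x**3 - 12*x**2 + 18)/(12*x**5 + 24*x**4 + 21*x**3 + 24*x**2 + 9*x) = f(x).

An antiderivative is F(x) = 2*log(x) - 13*log(x + 1/2)/6 - 7*log(x + 3/2)/26 - 11*log(x**2 + 1)/39 - 32*atan(x)/39.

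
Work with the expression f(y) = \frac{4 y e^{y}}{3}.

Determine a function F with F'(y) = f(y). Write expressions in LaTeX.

Recognize the product-rule pattern: f = u'v + uv' with u = \frac{4 y}{3} - \frac{4}{3}, v = e^{y}, so integration by parts undoes it.
Check: d/dy[\frac{4 y e^{y}}{3} - \frac{4 e^{y}}{3}] = \frac{4 y e^{y}}{3} = f(y).

An antiderivative is F(y) = \frac{4 y e^{y}}{3} - \frac{4 e^{y}}{3}.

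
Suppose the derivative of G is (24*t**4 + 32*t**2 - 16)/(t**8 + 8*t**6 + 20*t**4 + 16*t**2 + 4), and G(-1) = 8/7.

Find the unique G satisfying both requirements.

G'(t) has the shape u'v + uv' for u = -4*t and v = 1/(t**4/2 + 2*t**2 + 1) — it is the derivative of the product u*v.
A general antiderivative is -4*t/(t**4/2 + 2*t**2 + 1) + C.
The condition gives C = 8/7 - (8/7) = 0.
So G(t) = -4*t/(t**4/2 + 2*t**2 + 1).
Check: d/dt[-4*t/(t**4/2 + 2*t**2 + 1)] = (24*t**4 + 32*t**2 - 16)/(t**8 + 8*t**6 + 20*t**4 + 16*t**2 + 4) = G'(t).

G(t) = -4*t/(t**4/2 + 2*t**2 + 1)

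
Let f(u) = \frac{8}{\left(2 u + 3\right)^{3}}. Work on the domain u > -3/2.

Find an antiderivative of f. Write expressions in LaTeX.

A first test for any F(u): its u-derivative must equal f(u) identically.
Check: d/du[- \frac{2}{4 u^{2} + 12 u + 9}] = \frac{8}{8 u^{3} + 36 u^{2} + 54 u + 27}, which equals f(u).

An antiderivative is F(u) = - \frac{2}{4 u^{2} + 12 u + 9}.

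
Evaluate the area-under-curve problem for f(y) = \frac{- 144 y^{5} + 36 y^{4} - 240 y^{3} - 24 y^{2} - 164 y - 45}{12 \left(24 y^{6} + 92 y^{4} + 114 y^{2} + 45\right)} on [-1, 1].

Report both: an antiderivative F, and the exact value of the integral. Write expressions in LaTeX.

A candidate is checked by its d/dy: the result must match f(y).
F(y) = - \frac{6 y^{2} \log{\left(3 y^{2} + \frac{5}{2} \right)} + 3 y + 9 \log{\left(3 y^{2} + \frac{5}{2} \right)} + 8}{12 \left(2 y^{2} + 3\right)} is an antiderivative of f.
Check: d/dy[- \frac{6 y^{2} \log{\left(3 y^{2} + \frac{5}{2} \right)} + 3 y + 9 \log{\left(3 y^{2} + \frac{5}{2} \right)} + 8}{12 \left(2 y^{2} + 3\right)}] = \frac{- 144 y^{5} + 36 y^{4} - 240 y^{3} - 24 y^{2} - 164 y - 45}{288 y^{6} + 1104 y^{4} + 1368 y^{2} + 540}, which equals f(y).
F(1) = - \frac{\log{\left(\frac{11}{2} \right)}}{4} - \frac{11}{60}; F(-1) = - \frac{\log{\left(\frac{11}{2} \right)}}{4} - \frac{1}{12}.
Integral = F(1) - F(-1) = - \frac{1}{10}.

Antiderivative: F(y) = - \frac{6 y^{2} \log{\left(3 y^{2} + \frac{5}{2} \right)} + 3 y + 9 \log{\left(3 y^{2} + \frac{5}{2} \right)} + 8}{12 \left(2 y^{2} + 3\right)}; value = - \frac{1}{10}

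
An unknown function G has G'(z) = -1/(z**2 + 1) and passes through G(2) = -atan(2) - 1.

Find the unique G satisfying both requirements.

For G(z) to be correct, d/dz[G] must agree with the stated G'(z) identically.
A general antiderivative is -atan(z) + C.
The condition gives C = -atan(2) - 1 - (-atan(2)) = -1.
So G(z) = -atan(z) - 1.
Check: d/dz[-atan(z) - 1] = -1/(z**2 + 1) = G'(z).

G(z) = -atan(z) - 1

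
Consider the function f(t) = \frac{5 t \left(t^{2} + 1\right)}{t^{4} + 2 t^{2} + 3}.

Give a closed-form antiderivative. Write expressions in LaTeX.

The substitution u = t^{4} + 2 t^{2} + 3 works: f is exactly (dF/du)*(du/dt) for that inner function.
Check: d/dt[\frac{5 \log{\left(t^{4} + 2 t^{2} + 3 \right)}}{4}] = \frac{5 t^{3} + 5 t}{t^{4} + 2 t^{2} + 3}, which equals f(t).

An antiderivative is F(t) = \frac{5 \log{\left(t^{4} + 2 t^{2} + 3 \right)}}{4}.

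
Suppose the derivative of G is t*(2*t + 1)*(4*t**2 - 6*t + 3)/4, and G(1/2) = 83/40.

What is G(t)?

G(t) = 2*t**5/5 - t**4/2 + 3*t**2/8 + 2

A first test for any G(t): its t-derivative must equal the given G'(t).
A general antiderivative is 2*t**5/5 - t**4/2 + 3*t**2/8 + C.
The condition gives C = 83/40 - (3/40) = 2.
So G(t) = 2*t**5/5 - t**4/2 + 3*t**2/8 + 2.
Check: d/dt[2*t**5/5 - t**4/2 + 3*t**2/8 + 2] = 2*t**4 - 2*t**3 + 3*t/4, which equals G'(t).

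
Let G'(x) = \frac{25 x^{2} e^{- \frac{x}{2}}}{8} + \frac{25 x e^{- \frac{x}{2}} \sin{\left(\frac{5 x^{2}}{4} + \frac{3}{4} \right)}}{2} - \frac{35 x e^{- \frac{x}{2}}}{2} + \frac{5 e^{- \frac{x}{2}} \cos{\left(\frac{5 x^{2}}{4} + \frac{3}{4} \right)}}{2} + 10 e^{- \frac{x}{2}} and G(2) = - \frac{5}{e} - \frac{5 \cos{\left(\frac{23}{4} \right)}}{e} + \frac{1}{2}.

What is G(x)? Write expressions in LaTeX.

G(x) = - \frac{5 \left(\frac{5 x^{2}}{2} - 4 x + 2 \cos{\left(\frac{5 x^{2}}{4} + \frac{3}{4} \right)}\right) e^{- \frac{x}{2}}}{2} + \frac{1}{2}

G'(x) has the shape u'v + uv' for u = - \frac{25 x^{2}}{4} + 10 x - 5 \cos{\left(\frac{5 x^{2}}{4} + \frac{3}{4} \right)} and v = e^{- \frac{x}{2}} — it is the derivative of the product u*v.
A general antiderivative is - \frac{5 \left(\frac{5 x^{2}}{2} - 4 x + 2 \cos{\left(\frac{5 x^{2}}{4} + \frac{3}{4} \right)}\right) e^{- \frac{x}{2}}}{2} + C.
The condition gives C = - \frac{5}{e} - \frac{5 \cos{\left(\frac{23}{4} \right)}}{e} + \frac{1}{2} - (- \frac{5}{e} - \frac{5 \cos{\left(\frac{23}{4} \right)}}{e}) = \frac{1}{2}.
So G(x) = - \frac{5 \left(\frac{5 x^{2}}{2} - 4 x + 2 \cos{\left(\frac{5 x^{2}}{4} + \frac{3}{4} \right)}\right) e^{- \frac{x}{2}}}{2} + \frac{1}{2}.
Check: d/dx[- \frac{5 \left(\frac{5 x^{2}}{2} - 4 x + 2 \cos{\left(\frac{5 x^{2}}{4} + \frac{3}{4} \right)}\right) e^{- \frac{x}{2}}}{2} + \frac{1}{2}] = \frac{\left(25 x^{2} + 100 x \sin{\left(\frac{5 x^{2}}{4} + \frac{3}{4} \right)} - 140 x + 20 \cos{\left(\frac{5 x^{2}}{4} + \frac{3}{4} \right)} + 80\right) e^{- \frac{x}{2}}}{8}, which equals G'(x).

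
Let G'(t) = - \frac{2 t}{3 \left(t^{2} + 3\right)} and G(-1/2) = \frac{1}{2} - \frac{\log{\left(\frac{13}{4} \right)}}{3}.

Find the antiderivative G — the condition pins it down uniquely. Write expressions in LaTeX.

G(t) = - \frac{2 \log{\left(t^{2} + 3 \right)} - 3}{6}

G'(t) matches the chain-rule pattern g'(h)*h' with inner function h(t) = t^{2} + 3; substituting u = h(t) collapses the integral.
A general antiderivative is - \frac{\log{\left(t^{2} + 3 \right)}}{3} + C.
The condition gives C = \frac{1}{2} - \frac{\log{\left(\frac{13}{4} \right)}}{3} - (- \frac{\log{\left(\frac{13}{4} \right)}}{3}) = \frac{1}{2}.
So G(t) = - \frac{2 \log{\left(t^{2} + 3 \right)} - 3}{6}.
Check: d/dt[- \frac{2 \log{\left(t^{2} + 3 \right)} - 3}{6}] = - \frac{2 t}{3 t^{2} + 9}, which equals G'(t).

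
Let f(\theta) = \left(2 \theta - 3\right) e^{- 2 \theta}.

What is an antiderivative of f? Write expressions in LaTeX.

An antiderivative is F(\theta) = \left(1 - \theta\right) e^{- 2 \theta}.

f has the shape u'v + uv' for u = 1 - \theta and v = e^{- 2 \theta} — it is the derivative of the product u*v.
Check: d/d\theta[\left(1 - \theta\right) e^{- 2 \theta}] = \left(2 \theta - 3\right) e^{- 2 \theta} = f(\theta).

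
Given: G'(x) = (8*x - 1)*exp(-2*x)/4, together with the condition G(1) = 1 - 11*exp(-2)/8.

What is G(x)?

Recognize the product-rule pattern: G'(x) = u'v + uv' with u = -x - 3/8, v = exp(-2*x), so integration by parts undoes it.
A general antiderivative is (-8*x - 3)*exp(-2*x)/8 + C.
The condition gives C = 1 - 11*exp(-2)/8 - (-11*exp(-2)/8) = 1.
So G(x) = (-8*x + 8*exp(2*x) - 3)*exp(-2*x)/8.
Check: d/dx[(-8*x + 8*exp(2*x) - 3)*exp(-2*x)/8] = (8*x - 1)*exp(-2*x)/4 = G'(x).

G(x) = (-8*x + 8*exp(2*x) - 3)*exp(-2*x)/8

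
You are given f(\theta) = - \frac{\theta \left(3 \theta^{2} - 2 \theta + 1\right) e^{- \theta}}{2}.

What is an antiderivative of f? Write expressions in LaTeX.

Recognize the product-rule pattern: f = u'v + uv' with u = \frac{3 \theta^{3}}{2} + \frac{7 \theta^{2}}{2} + \frac{15 \theta}{2} + \frac{15}{2}, v = e^{- \theta}, so integration by parts undoes it.
Check: d/d\theta[\frac{\left(3 \theta^{3} + 7 \theta^{2} + 15 \theta + 15\right) e^{- \theta}}{2}] = \frac{\left(- 3 \theta^{3} + 2 \theta^{2} - \theta\right) e^{- \theta}}{2}, which equals f(\theta).

An antiderivative is F(\theta) = \frac{\left(3 \theta^{3} + 7 \theta^{2} + 15 \theta + 15\right) e^{- \theta}}{2}.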